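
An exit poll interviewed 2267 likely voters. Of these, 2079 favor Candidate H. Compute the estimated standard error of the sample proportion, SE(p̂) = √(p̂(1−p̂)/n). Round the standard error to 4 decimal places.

The sample proportion is 2079/2267 = 0.91707.
p̂(1−p̂) = 0.91707·0.08293 = 0.076053.
Dividing by n and taking the root: √0.000033548 = 0.0058.

SE = 0.0058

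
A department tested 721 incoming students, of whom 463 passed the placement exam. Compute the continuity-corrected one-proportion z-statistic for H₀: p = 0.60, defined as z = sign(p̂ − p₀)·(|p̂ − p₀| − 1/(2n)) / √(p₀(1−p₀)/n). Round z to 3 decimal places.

p̂ = 463/721 = 0.64216. p̂ − p₀ = 0.042164.
1/(2n) = 0.000693.
Corrected numerator: |0.042164| − 0.000693 = 0.041471.
SE₀ = √(0.60·0.40/721) = 0.018245.
z = (+)0.041471/0.018245 = 2.273.

z = 2.273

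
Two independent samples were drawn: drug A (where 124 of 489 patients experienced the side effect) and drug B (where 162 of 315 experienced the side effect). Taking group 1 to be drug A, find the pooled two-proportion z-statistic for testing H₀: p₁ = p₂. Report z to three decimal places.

z = -7.538

p̂₁ = 124/489 = 0.25358, p̂₂ = 162/315 = 0.51429.
Pooled p̂ = (124+162)/(489+315) = 286/804 = 0.35572.
Pooled SE = √[0.2291837·0.00521959] ≈ 0.034587.
z = (p̂₁ − p̂₂)/SE = (0.25358 − 0.51429)/0.034587 = -0.26071/0.034587 = -7.538.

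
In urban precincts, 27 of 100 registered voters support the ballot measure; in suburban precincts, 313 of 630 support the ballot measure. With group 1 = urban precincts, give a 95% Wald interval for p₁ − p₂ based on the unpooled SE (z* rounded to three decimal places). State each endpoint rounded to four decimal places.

p̂₁ = 0.27000, p̂₂ = 0.49683, so the observed difference is -0.22683.
SE = √(0.001971000 + 0.000396809) = √0.002367809 = 0.048660.
z* = 1.960 at the 95% level. Margin of error = 0.09537.
So the interval runs from -0.3222 to -0.1315.

(-0.3222, -0.1315)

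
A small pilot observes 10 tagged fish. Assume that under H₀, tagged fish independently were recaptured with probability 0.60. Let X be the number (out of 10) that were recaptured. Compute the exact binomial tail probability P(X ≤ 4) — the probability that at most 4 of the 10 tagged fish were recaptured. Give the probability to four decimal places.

P = 0.1662

X is binomial with n = 10 and p = 0.60.
P(X ≤ 4) = Σ_{j=0}^{4} C(10,j)·0.60^j·0.40^{10−j}.
= 0.000105 + 0.001573 + 0.010617 + 0.042467 + 0.111477 = 0.1662.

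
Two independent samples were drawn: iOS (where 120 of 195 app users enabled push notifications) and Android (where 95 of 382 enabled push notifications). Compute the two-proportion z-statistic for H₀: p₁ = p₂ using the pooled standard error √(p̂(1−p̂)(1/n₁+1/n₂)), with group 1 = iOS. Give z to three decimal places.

z = 8.617

Sample proportions: p̂₁ = 120/195 = 0.61538 and p̂₂ = 95/382 = 0.24869.
Pooled p̂ = (120+95)/(195+382) = 215/577 = 0.37262.
Pooled SE = √[0.2337736·0.00774601] ≈ 0.042554.
z = 0.36669/0.042554 = 8.617.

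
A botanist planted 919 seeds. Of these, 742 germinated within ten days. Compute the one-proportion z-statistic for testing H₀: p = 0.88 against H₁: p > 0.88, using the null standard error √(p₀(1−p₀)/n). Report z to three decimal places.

z = -6.773

Sample proportion p̂ = 742/919 = 0.80740.
SE₀ = √(0.88·0.12/919) = 0.010719.
z = (0.80740 − 0.88)/0.010719 = -0.07260/0.010719 = -6.773.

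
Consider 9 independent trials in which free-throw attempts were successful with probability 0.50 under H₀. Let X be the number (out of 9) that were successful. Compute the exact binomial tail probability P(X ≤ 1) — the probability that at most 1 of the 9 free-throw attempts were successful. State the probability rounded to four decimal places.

X ~ Binomial(n=9, p=0.50).
P(X ≤ 1) = C(9,0)·0.50^0·0.50^9 + C(9,1)·0.50^1·0.50^8.
= 0.001953 + 0.017578 = 0.0195.

P = 0.0195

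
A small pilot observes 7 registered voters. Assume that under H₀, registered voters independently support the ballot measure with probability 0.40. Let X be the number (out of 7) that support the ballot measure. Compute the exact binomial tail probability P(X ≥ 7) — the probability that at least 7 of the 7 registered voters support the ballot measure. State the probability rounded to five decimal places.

X ~ Binomial(n=7, p=0.40).
P(X ≥ 7) = C(7,7)·0.40^7·0.60^0.
= 0.001638 = 0.00164.

P = 0.00164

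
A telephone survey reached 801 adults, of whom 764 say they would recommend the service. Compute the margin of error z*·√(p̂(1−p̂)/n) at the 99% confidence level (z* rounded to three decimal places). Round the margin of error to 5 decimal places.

With x = 764 successes in n = 801, p̂ = 0.95381.
Standard error of p̂: √(0.044059/801) = √0.000055004 = 0.007416.
For 99% confidence, z* = 2.576.
Margin of error = z*·SE = 2.576 × 0.007416 = 0.01910.

ME = 0.01910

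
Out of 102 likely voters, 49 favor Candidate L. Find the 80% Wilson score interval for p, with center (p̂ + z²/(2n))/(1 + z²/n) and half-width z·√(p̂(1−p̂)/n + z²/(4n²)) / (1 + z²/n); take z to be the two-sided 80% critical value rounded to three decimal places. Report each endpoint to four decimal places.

p̂ = 49/102 = 0.48039; z = 1.282, so z² = 1.643524.
Denominator 1 + z²/n = 1 + 1.643524/102 = 1.016113.
Center = (0.48039 + 0.008056)/1.016113 = 0.48070.
Radicand: p̂(1−p̂)/n + z²/(4n²) = 0.002447211 + 0.000039493 = 0.002486704.
Half-width = 1.282·√0.002486704/1.016113 = 0.06292.
So the interval runs from 0.4178 to 0.5436.

(0.4178, 0.5436)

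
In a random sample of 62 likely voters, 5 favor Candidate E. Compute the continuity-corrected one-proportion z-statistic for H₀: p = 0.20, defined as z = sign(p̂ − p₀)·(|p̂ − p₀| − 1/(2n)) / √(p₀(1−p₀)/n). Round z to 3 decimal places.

z = -2.191

p̂ = 5/62 = 0.08065. p̂ − p₀ = -0.119355.
Continuity correction 1/(2n) = 1/124 = 0.008065.
Corrected numerator: |-0.119355| − 0.008065 = 0.111290.
SE₀ = √(0.20·0.80/62) = 0.050800.
z = (−)0.111290/0.050800 = -2.191.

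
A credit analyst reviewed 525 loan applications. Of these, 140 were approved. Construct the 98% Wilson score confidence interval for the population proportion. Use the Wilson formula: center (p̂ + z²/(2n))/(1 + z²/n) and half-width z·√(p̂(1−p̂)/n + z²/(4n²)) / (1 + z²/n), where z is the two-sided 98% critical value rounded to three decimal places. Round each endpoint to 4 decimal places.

p̂ = 140/525 = 0.26667; z = 2.326, so z² = 5.410276.
1 + z²/n = 1.010305.
Adjusted center: (0.26667 + z²/(2n))/1.010305 = 0.26905.
Radicand: p̂(1−p̂)/n + z²/(4n²) = 0.000372487 + 0.000004907 = 0.000377394.
Half-width = z·√(radicand)/denom = 2.326·0.019427/1.010305 = 0.04473.
CI: 0.26905 ± 0.04473 = (0.2243, 0.3138).

(0.2243, 0.3138)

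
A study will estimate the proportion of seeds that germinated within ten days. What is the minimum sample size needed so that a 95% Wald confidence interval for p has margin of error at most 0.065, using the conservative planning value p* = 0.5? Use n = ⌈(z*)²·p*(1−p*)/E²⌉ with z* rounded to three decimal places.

n = 228

z* = 1.960 at the 95% level.
p*(1−p*) = 0.50·0.50 = 0.2500.
(z*)²·p*(1−p*)/E² = 3.841600·0.2500/0.004225 = 227.314.
Rounding up, n = 228.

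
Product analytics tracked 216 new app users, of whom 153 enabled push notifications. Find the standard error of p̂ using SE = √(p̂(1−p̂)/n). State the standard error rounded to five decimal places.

The sample proportion is 153/216 = 0.70833.
p̂(1−p̂) = 0.206599.
Dividing by n and taking the root: √0.000956477 = 0.03093.

SE = 0.03093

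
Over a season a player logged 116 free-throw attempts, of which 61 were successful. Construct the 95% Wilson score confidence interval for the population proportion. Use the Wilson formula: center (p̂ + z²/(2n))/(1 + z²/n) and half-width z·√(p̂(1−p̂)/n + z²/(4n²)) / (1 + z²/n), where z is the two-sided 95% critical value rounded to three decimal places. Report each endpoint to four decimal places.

p̂ = 61/116 = 0.52586; z = 1.960, so z² = 3.841600.
Denominator 1 + z²/n = 1 + 3.841600/116 = 1.033117.
Adjusted center: (0.52586 + z²/(2n))/1.033117 = 0.52503.
Radicand: p̂(1−p̂)/n + z²/(4n²) = 0.002149406 + 0.000071373 = 0.002220779.
Half-width = z·√(radicand)/denom = 1.960·0.047125/1.033117 = 0.08940.
So the interval runs from 0.4356 to 0.6144.

(0.4356, 0.6144)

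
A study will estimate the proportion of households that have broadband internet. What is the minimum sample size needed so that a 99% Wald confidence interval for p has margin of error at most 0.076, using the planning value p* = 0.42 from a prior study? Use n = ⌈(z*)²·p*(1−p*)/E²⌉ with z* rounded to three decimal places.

n = 280

The 99% critical value is z* = 2.576.
p*(1−p*) = 0.42·0.58 = 0.2436.
(z*)²·p*(1−p*)/E² = 6.635776·0.2436/0.005776 = 279.861.
⌈279.861⌉ = 280.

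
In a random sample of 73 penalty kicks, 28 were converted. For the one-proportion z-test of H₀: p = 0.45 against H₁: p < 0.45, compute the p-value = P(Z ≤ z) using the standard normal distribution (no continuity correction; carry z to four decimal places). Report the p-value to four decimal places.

The sample proportion is 28/73 = 0.38356.
Under H₀, SE = √(p₀(1−p₀)/n) = √(0.45·0.55/73) = √0.003390411 = 0.058227.
Test statistic (full precision, shown to 4 dp): z = (28/73 − 0.45)/SE₀ ≈ -1.1410.
From the standard normal, P(Z ≤ z) = 0.1269.

p-value = 0.1269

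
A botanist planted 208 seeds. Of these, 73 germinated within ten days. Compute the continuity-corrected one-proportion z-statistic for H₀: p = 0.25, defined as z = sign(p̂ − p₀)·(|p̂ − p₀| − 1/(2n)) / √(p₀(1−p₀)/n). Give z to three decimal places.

z = 3.283

The sample proportion is 73/208 = 0.35096. p̂ − p₀ = 0.100962.
Continuity correction 1/(2n) = 1/416 = 0.002404.
Corrected numerator: |0.100962| − 0.002404 = 0.098558.
Null standard error: √(0.25·0.75/208) = √0.000901442 = 0.030024.
z = +0.098558/0.030024 = 3.283.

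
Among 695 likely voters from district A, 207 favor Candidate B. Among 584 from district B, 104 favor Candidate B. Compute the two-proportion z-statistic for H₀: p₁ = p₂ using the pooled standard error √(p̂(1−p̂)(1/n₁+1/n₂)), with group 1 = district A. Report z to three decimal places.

Sample proportions: p̂₁ = 207/695 = 0.29784 and p̂₂ = 104/584 = 0.17808.
Pooled p̂ = (207+104)/(695+584) = 311/1279 = 0.24316.
Pooled SE = √[0.1840326·0.00315118] ≈ 0.024082.
z = 0.11976/0.024082 = 4.973.

z = 4.973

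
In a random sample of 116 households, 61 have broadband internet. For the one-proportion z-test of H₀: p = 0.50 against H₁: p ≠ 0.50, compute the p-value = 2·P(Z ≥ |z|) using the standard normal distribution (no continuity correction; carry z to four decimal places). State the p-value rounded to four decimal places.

The sample proportion is 61/116 = 0.52586.
Null standard error: √(0.50·0.50/116) = √0.002155172 = 0.046424.
z = (p̂ − p₀)/SE = (61/116 − 0.50)/0.046424 ≈ 0.5571.
From the standard normal, 2·P(Z ≥ |z|) = 0.5775.

p-value = 0.5775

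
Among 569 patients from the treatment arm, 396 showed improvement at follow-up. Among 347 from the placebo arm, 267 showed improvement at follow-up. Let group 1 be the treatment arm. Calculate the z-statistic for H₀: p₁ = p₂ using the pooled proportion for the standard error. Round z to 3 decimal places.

z = -2.413

Sample proportions: p̂₁ = 396/569 = 0.69596 and p̂₂ = 267/347 = 0.76945.
Pooling: p̂ = 663/916 = 0.72380.
Pooled SE = √[0.1999140·0.00463931] ≈ 0.030454.
z = -0.07349/0.030454 = -2.413.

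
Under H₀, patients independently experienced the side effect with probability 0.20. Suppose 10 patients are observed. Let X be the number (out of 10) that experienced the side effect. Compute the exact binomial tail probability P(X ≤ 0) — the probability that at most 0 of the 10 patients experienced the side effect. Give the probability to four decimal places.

P = 0.1074

X is binomial with n = 10 and p = 0.20.
P(X ≤ 0) = C(10,0)·0.20^0·0.80^10.
= 0.107374 = 0.1074.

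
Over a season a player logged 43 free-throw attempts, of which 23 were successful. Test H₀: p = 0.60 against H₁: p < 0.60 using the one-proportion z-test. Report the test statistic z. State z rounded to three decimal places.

z = -0.872

With x = 23 successes in n = 43, p̂ = 0.53488.
Null standard error: √(0.60·0.40/43) = √0.005581395 = 0.074709.
z = (0.53488 − 0.60)/0.074709 = -0.06512/0.074709 = -0.872.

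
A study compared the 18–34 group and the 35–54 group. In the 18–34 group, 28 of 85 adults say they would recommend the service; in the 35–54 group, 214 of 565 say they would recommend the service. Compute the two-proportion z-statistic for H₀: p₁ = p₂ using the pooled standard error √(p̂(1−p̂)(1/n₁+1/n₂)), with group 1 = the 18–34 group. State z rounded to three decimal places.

p̂₁ = 28/85 = 0.32941, p̂₂ = 214/565 = 0.37876.
Pooled p̂ = (28+214)/(85+565) = 242/650 = 0.37231.
Pooled SE = √[0.2336947·0.01353462] ≈ 0.056240.
z = -0.04935/0.056240 = -0.877.

z = -0.877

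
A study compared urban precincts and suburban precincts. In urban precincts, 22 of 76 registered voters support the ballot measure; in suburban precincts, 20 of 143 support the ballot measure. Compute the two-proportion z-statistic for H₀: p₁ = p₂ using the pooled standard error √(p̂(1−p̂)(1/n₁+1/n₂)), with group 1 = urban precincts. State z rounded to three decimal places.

z = 2.677

p̂₁ = 22/76 = 0.28947, p̂₂ = 20/143 = 0.13986.
Pooled p̂ = (22+20)/(76+143) = 42/219 = 0.19178.
SE = √[p̂(1−p̂)(1/n₁+1/n₂)] = √[0.19178·0.80822·(1/76+1/143)] ≈ 0.055887.
z = (p̂₁ − p̂₂)/SE = (0.28947 − 0.13986)/0.055887 = 0.14961/0.055887 = 2.677.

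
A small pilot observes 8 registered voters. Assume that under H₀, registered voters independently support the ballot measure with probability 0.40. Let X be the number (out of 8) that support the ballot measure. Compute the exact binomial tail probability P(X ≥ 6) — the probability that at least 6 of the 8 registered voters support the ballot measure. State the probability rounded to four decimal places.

X ~ Binomial(n=8, p=0.40).
P(X ≥ 6) = C(8,6)·0.40^6·0.60^2 + C(8,7)·0.40^7·0.60^1 + C(8,8)·0.40^8·0.60^0.
= 0.041288 + 0.007864 + 0.000655 = 0.0498.

P = 0.0498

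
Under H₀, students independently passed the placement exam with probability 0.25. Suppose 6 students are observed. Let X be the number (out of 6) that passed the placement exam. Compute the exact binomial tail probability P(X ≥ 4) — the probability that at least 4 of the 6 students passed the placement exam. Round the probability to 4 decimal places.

P = 0.0376

X ~ Binomial(n=6, p=0.25).
P(X ≥ 4) = C(6,4)·0.25^4·0.75^2 + C(6,5)·0.25^5·0.75^1 + C(6,6)·0.25^6·0.75^0.
= 0.032959 + 0.004395 + 0.000244 = 0.0376.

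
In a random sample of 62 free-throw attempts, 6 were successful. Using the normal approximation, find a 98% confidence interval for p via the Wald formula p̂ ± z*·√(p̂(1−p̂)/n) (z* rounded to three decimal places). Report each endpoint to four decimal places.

(0.0094, 0.1841)

p̂ = 6/62 = 0.09677.
Standard error of p̂: √(0.087409/62) = √0.001409822 = 0.037548.
For 98% confidence, z* = 2.326.
Margin of error: 2.326 × 0.037548 = 0.08734.
So the interval runs from 0.0094 to 0.1841.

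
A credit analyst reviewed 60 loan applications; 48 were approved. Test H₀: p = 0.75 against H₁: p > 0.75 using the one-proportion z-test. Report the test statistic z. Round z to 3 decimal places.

With x = 48 successes in n = 60, p̂ = 0.80000.
SE₀ = √(0.75·0.25/60) = 0.055902.
z = (0.80000 − 0.75)/0.055902 = 0.05000/0.055902 = 0.894.

z = 0.894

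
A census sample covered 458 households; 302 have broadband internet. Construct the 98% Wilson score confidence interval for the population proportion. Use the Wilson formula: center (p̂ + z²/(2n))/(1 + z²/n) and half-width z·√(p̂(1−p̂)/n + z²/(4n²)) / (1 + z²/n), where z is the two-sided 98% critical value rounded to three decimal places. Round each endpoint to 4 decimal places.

Here p̂ = 302/458 = 0.65939 and z = 2.326 (z² = 5.410276).
1 + z²/n = 1.011813.
Center = (0.65939 + 0.005906)/1.011813 = 0.65753.
Radicand: p̂(1−p̂)/n + z²/(4n²) = 0.000490383 + 0.000006448 = 0.000496831.
Half-width = z·√(radicand)/denom = 2.326·0.022290/1.011813 = 0.05124.
Interval: 0.65753 ± 0.05124 → (0.6063, 0.7088).

(0.6063, 0.7088)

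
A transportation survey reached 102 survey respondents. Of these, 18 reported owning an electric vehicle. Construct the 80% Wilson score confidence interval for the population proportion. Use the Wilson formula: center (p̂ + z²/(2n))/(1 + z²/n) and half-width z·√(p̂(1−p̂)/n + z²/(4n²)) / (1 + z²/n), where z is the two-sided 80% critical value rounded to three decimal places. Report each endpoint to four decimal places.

Here p̂ = 18/102 = 0.17647 and z = 1.282 (z² = 1.643524).
1 + z²/n = 1.016113.
Center = (0.17647 + 0.008056)/1.016113 = 0.18160.
Radicand: p̂(1−p̂)/n + z²/(4n²) = 0.001424791 + 0.000039493 = 0.001464284.
Half-width = z·√(radicand)/denom = 1.282·0.038266/1.016113 = 0.04828.
Interval: 0.18160 ± 0.04828 → (0.1333, 0.2299).

(0.1333, 0.2299)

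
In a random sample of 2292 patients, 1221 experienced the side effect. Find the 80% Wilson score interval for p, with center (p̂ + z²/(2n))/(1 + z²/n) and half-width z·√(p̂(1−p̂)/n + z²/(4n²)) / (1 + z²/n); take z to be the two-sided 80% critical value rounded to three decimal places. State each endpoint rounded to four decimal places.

p̂ = 1221/2292 = 0.53272; z = 1.282, so z² = 1.643524.
1 + z²/n = 1.000717.
Adjusted center: (0.53272 + z²/(2n))/1.000717 = 0.53270.
Radicand: p̂(1−p̂)/n + z²/(4n²) = 0.000108608 + 0.000000078 = 0.000108686.
Half-width = z·√(radicand)/denom = 1.282·0.010425/1.000717 = 0.01336.
So the interval runs from 0.5193 to 0.5461.

(0.5193, 0.5461)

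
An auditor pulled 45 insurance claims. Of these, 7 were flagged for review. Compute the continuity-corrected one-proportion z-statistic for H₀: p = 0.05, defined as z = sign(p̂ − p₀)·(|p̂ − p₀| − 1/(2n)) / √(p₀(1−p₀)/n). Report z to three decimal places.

z = 2.907

p̂ = 7/45 = 0.15556. p̂ − p₀ = 0.105556.
Continuity correction 1/(2n) = 1/90 = 0.011111.
Corrected numerator: |0.105556| − 0.011111 = 0.094445.
Null standard error: √(0.05·0.95/45) = √0.001055556 = 0.032489.
z = +0.094445/0.032489 = 2.907.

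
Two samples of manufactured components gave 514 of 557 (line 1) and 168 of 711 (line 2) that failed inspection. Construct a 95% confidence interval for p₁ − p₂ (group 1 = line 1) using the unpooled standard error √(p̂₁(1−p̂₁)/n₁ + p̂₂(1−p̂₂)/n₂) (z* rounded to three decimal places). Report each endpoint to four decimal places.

(0.6482, 0.7248)

p̂₁ = 0.92280, p̂₂ = 0.23629, so the observed difference is 0.68651.
SE = √(0.000127899 + 0.000253805) = √0.000381704 = 0.019537.
z* = 1.960 at the 95% level. Margin = 1.960·0.019537 = 0.03829.
CI: 0.68651 ± 0.03829 = (0.6482, 0.7248).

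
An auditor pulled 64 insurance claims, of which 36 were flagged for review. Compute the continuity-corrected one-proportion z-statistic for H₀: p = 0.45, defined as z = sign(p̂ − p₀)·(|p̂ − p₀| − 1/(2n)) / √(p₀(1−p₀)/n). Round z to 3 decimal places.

Sample proportion p̂ = 36/64 = 0.56250. p̂ − p₀ = 0.112500.
1/(2n) = 0.007812.
Corrected numerator: |0.112500| − 0.007812 = 0.104688.
Under H₀, SE = √(p₀(1−p₀)/n) = √(0.45·0.55/64) = √0.003867188 = 0.062187.
z = (+)0.104688/0.062187 = 1.683.

z = 1.683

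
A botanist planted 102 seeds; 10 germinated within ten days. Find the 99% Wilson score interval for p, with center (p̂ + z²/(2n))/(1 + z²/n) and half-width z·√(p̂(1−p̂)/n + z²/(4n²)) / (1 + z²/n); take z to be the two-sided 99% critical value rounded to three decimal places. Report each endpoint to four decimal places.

(0.0451, 0.2001)

p̂ = 10/102 = 0.09804; z = 2.576, so z² = 6.635776.
Denominator 1 + z²/n = 1 + 6.635776/102 = 1.065057.
Adjusted center: (0.09804 + z²/(2n))/1.065057 = 0.12259.
Radicand: p̂(1−p̂)/n + z²/(4n²) = 0.000866937 + 0.000159453 = 0.001026390.
Half-width = z·√(radicand)/denom = 2.576·0.032037/1.065057 = 0.07749.
So the interval runs from 0.0451 to 0.2001.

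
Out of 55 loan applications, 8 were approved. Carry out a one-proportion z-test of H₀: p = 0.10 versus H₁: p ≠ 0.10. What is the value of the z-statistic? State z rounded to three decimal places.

The sample proportion is 8/55 = 0.14545.
Null standard error: √(0.10·0.90/55) = √0.001636364 = 0.040452.
z = (0.14545 − 0.10)/0.040452 = 0.04545/0.040452 = 1.124.

z = 1.124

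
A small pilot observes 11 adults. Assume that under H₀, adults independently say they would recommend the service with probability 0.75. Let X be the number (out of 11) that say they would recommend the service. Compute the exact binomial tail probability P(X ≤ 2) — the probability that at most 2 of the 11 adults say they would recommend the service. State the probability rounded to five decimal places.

X is binomial with n = 11 and p = 0.75.
P(X ≤ 2) = C(11,0)·0.75^0·0.25^11 + C(11,1)·0.75^1·0.25^10 + C(11,2)·0.75^2·0.25^9.
= 0.000000 + 0.000008 + 0.000118 = 0.00013.

P = 0.00013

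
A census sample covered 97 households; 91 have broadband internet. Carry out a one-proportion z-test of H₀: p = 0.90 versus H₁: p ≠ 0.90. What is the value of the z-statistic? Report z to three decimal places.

Sample proportion p̂ = 91/97 = 0.93814.
Under H₀, SE = √(p₀(1−p₀)/n) = √(0.90·0.10/97) = √0.000927835 = 0.030460.
z = (0.93814 − 0.90)/0.030460 = 0.03814/0.030460 = 1.252.

z = 1.252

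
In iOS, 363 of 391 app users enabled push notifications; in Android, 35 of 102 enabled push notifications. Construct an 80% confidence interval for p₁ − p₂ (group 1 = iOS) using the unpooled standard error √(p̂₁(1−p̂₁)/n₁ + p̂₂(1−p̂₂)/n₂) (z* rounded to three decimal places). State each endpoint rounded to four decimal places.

(0.5227, 0.6478)

p̂₁ = 363/391 = 0.92839, p̂₂ = 35/102 = 0.34314; p̂₁ − p̂₂ = 0.58525.
SE = √(0.000170033 + 0.002209746) = √0.002379779 = 0.048783.
The 80% critical value is z* = 1.282. Margin = 1.282·0.048783 = 0.06254.
Interval: 0.58525 ± 0.06254 → (0.5227, 0.6478).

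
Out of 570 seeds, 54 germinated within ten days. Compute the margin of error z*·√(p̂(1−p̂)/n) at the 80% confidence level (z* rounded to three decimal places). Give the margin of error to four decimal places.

Sample proportion p̂ = 54/570 = 0.09474.
SE(p̂) = √(0.09474·0.90526/570) = 0.012266.
z* = 1.282 at the 80% level.
Margin of error = z*·SE = 1.282 × 0.012266 = 0.0157.

ME = 0.0157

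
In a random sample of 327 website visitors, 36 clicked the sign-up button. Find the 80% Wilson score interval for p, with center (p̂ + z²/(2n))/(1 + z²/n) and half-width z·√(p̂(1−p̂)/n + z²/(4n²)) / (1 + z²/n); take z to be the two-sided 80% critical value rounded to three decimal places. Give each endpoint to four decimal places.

Here p̂ = 36/327 = 0.11009 and z = 1.282 (z² = 1.643524).
Denominator 1 + z²/n = 1 + 1.643524/327 = 1.005026.
Center = (0.11009 + 0.002513)/1.005026 = 0.11204.
Radicand: p̂(1−p̂)/n + z²/(4n²) = 0.000299607 + 0.000003843 = 0.000303450.
Half-width = z·√(radicand)/denom = 1.282·0.017420/1.005026 = 0.02222.
So the interval runs from 0.0898 to 0.1343.

(0.0898, 0.1343)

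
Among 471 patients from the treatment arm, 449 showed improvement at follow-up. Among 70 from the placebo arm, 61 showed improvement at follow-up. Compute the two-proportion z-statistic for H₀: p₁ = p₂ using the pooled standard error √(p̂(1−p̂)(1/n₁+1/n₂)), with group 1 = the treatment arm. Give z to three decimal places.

z = 2.750

p̂₁ = 449/471 = 0.95329, p̂₂ = 61/70 = 0.87143.
Pooled p̂ = (449+61)/(471+70) = 510/541 = 0.94270.
Pooled SE = √[0.0540179·0.01640886] ≈ 0.029772.
z = (p̂₁ − p̂₂)/SE = (0.95329 − 0.87143)/0.029772 = 0.08186/0.029772 = 2.750.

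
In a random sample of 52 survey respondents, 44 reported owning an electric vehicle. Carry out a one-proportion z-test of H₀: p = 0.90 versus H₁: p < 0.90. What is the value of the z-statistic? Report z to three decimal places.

Sample proportion p̂ = 44/52 = 0.84615.
SE₀ = √(0.90·0.10/52) = 0.041603.
Test statistic: z = -0.05385/0.041603 = -1.294.

z = -1.294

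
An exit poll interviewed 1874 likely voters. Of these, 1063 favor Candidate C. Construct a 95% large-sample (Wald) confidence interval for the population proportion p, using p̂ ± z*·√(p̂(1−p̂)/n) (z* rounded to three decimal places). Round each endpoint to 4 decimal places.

The sample proportion is 1063/1874 = 0.56724.
Standard error of p̂: √(0.245479/1874) = √0.000130992 = 0.011445.
For 95% confidence, z* = 1.960.
Margin = 1.960·0.011445 = 0.02243.
So the interval runs from 0.5448 to 0.5897.

(0.5448, 0.5897)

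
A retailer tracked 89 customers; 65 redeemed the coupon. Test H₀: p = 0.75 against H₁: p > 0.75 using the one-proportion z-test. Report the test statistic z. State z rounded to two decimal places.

z = -0.43

With x = 65 successes in n = 89, p̂ = 0.73034.
Null standard error: √(0.75·0.25/89) = √0.002106742 = 0.045899.
z = (0.73034 − 0.75)/0.045899 = -0.01966/0.045899 = -0.43.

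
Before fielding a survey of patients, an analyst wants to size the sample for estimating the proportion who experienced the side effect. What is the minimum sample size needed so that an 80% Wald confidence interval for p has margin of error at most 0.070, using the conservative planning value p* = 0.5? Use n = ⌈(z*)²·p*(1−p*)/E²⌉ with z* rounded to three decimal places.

z* = 1.282 at the 80% level.
p*(1−p*) = 0.50·0.50 = 0.2500.
(z*)²·p*(1−p*)/E² = 1.643524·0.2500/0.004900 = 83.853.
Rounding up, n = 84.

n = 84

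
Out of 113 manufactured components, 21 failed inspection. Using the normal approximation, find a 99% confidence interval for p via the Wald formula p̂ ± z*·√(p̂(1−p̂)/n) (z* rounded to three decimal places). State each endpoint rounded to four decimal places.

(0.0916, 0.2801)

With x = 21 successes in n = 113, p̂ = 0.18584.
Standard error of p̂: √(0.151304/113) = √0.001338973 = 0.036592.
z* = 2.576 at the 99% level.
Margin = 2.576·0.036592 = 0.09426.
So the interval runs from 0.0916 to 0.2801.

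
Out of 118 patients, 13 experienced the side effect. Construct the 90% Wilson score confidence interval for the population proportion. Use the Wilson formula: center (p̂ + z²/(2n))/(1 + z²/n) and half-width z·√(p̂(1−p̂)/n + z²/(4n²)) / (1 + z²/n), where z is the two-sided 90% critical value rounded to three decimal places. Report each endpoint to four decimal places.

(0.0712, 0.1666)

p̂ = 13/118 = 0.11017; z = 1.645, so z² = 2.706025.
1 + z²/n = 1.022932.
Center = (0.11017 + 0.011466)/1.022932 = 0.11891.
Radicand: p̂(1−p̂)/n + z²/(4n²) = 0.000830781 + 0.000048586 = 0.000879367.
Half-width = 1.645·√0.000879367/1.022932 = 0.04769.
So the interval runs from 0.0712 to 0.1666.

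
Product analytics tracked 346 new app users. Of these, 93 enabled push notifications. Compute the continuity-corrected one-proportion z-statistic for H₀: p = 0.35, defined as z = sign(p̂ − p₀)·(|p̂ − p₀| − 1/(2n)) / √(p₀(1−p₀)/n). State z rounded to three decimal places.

z = -3.111

p̂ = 93/346 = 0.26879. p̂ − p₀ = -0.081214.
1/(2n) = 0.001445.
Corrected numerator: |-0.081214| − 0.001445 = 0.079769.
SE₀ = √(0.35·0.65/346) = 0.025642.
z = (−)0.079769/0.025642 = -3.111.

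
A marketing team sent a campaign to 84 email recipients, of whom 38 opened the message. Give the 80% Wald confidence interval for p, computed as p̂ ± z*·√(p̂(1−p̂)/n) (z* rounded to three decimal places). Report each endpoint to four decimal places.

(0.3828, 0.5220)

Sample proportion p̂ = 38/84 = 0.45238.
SE = √(p̂(1−p̂)/n) = √(0.247732/84) = 0.054306.
For 80% confidence, z* = 1.282.
Margin of error: 1.282 × 0.054306 = 0.06962.
So the interval runs from 0.3828 to 0.5220.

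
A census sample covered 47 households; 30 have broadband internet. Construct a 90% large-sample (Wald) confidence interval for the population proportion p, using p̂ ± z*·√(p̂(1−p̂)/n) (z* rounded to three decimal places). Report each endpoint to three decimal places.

Sample proportion p̂ = 30/47 = 0.63830.
SE(p̂) = √(0.63830·0.36170/47) = 0.070087.
For 90% confidence, z* = 1.645.
Margin = 1.645·0.070087 = 0.11529.
Interval: 0.63830 ± 0.11529 → (0.523, 0.754).

(0.523, 0.754)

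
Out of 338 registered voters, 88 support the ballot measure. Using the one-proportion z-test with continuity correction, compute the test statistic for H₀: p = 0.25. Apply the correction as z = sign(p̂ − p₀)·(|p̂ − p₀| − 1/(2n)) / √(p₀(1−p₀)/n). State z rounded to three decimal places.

z = 0.377

With x = 88 successes in n = 338, p̂ = 0.26036. p̂ − p₀ = 0.010355.
1/(2n) = 0.001479.
Corrected numerator: |0.010355| − 0.001479 = 0.008876.
SE₀ = √(0.25·0.75/338) = 0.023553.
z = (+)0.008876/0.023553 = 0.377.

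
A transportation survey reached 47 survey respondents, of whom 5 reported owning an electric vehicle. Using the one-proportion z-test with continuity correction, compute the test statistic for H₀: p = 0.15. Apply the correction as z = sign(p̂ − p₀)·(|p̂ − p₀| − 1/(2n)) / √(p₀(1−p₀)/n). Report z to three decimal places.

The sample proportion is 5/47 = 0.10638. p̂ − p₀ = -0.043617.
1/(2n) = 0.010638.
Corrected numerator: |-0.043617| − 0.010638 = 0.032979.
Null standard error: √(0.15·0.85/47) = √0.002712766 = 0.052084.
z = −0.032979/0.052084 = -0.633.

z = -0.633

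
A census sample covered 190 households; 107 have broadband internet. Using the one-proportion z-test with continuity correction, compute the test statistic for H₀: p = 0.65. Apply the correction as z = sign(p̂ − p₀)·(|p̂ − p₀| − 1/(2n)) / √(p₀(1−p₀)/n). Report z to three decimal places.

p̂ = 107/190 = 0.56316. p̂ − p₀ = -0.086842.
Continuity correction 1/(2n) = 1/380 = 0.002632.
Corrected numerator: |-0.086842| − 0.002632 = 0.084210.
Null standard error: √(0.65·0.35/190) = √0.001197368 = 0.034603.
z = (−)0.084210/0.034603 = -2.434.

z = -2.434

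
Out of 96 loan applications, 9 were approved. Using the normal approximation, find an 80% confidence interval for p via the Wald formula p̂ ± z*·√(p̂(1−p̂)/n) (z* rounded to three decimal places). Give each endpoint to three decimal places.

The sample proportion is 9/96 = 0.09375.
SE(p̂) = √(0.09375·0.90625/96) = 0.029749.
The 80% critical value is z* = 1.282.
Margin of error: 1.282 × 0.029749 = 0.03814.
So the interval runs from 0.056 to 0.132.

(0.056, 0.132)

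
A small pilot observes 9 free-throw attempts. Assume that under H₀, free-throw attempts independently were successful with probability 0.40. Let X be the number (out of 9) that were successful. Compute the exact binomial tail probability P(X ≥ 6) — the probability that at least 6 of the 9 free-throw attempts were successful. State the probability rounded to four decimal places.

X ~ Binomial(n=9, p=0.40).
P(X ≥ 6) = C(9,6)·0.40^6·0.60^3 + C(9,7)·0.40^7·0.60^2 + C(9,8)·0.40^8·0.60^1 + C(9,9)·0.40^9·0.60^0.
= 0.074318 + 0.021234 + 0.003539 + 0.000262 = 0.0994.

P = 0.0994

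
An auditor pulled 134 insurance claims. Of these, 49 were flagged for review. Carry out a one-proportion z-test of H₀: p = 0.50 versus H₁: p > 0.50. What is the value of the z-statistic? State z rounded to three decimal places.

z = -3.110

Sample proportion p̂ = 49/134 = 0.36567.
Under H₀, SE = √(p₀(1−p₀)/n) = √(0.50·0.50/134) = √0.001865672 = 0.043193.
Test statistic: z = -0.13433/0.043193 = -3.110.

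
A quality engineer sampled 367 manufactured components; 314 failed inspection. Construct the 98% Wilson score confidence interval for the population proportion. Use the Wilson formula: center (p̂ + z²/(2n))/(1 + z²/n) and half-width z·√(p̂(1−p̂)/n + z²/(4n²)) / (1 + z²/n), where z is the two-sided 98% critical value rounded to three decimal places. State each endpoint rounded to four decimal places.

(0.8077, 0.8931)

p̂ = 314/367 = 0.85559; z = 2.326, so z² = 5.410276.
Denominator 1 + z²/n = 1 + 5.410276/367 = 1.014742.
Adjusted center: (0.85559 + z²/(2n))/1.014742 = 0.85042.
Radicand: p̂(1−p̂)/n + z²/(4n²) = 0.000336672 + 0.000010042 = 0.000346714.
Half-width = z·√(radicand)/denom = 2.326·0.018620/1.014742 = 0.04268.
CI: 0.85042 ± 0.04268 = (0.8077, 0.8931).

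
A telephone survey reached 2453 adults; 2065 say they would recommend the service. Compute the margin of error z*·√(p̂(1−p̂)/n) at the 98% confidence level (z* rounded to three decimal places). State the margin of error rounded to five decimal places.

ME = 0.01714

With x = 2065 successes in n = 2453, p̂ = 0.84183.
Standard error of p̂: √(0.133155/2453) = √0.000054282 = 0.007368.
z* = 2.326 at the 98% level.
Margin of error = z*·SE = 2.326 × 0.007368 = 0.01714.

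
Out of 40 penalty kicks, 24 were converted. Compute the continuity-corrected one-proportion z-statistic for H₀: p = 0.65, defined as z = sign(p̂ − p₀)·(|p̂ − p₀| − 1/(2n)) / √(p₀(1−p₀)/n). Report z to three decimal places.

z = -0.497

p̂ = 24/40 = 0.60000. p̂ − p₀ = -0.050000.
Continuity correction 1/(2n) = 1/80 = 0.012500.
Corrected numerator: |-0.050000| − 0.012500 = 0.037500.
Null standard error: √(0.65·0.35/40) = √0.005687500 = 0.075416.
z = −0.037500/0.075416 = -0.497.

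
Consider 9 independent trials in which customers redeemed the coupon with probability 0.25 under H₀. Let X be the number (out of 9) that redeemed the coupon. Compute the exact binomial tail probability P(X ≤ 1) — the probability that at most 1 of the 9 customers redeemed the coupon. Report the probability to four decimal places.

P = 0.3003

X ~ Binomial(n=9, p=0.25).
P(X ≤ 1) = C(9,0)·0.25^0·0.75^9 + C(9,1)·0.25^1·0.75^8.
= 0.075085 + 0.225254 = 0.3003.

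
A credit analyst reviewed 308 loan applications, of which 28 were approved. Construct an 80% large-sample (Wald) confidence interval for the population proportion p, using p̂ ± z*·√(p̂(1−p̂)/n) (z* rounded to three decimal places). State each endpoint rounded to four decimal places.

Sample proportion p̂ = 28/308 = 0.09091.
Standard error of p̂: √(0.082645/308) = √0.000268327 = 0.016381.
For 80% confidence, z* = 1.282.
Margin of error: 1.282 × 0.016381 = 0.02100.
Interval: 0.09091 ± 0.02100 → (0.0699, 0.1119).

(0.0699, 0.1119)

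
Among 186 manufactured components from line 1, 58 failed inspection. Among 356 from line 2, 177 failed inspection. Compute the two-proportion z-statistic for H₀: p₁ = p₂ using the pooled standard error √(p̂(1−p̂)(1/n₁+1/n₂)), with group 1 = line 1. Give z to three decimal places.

z = -4.134

Sample proportions: p̂₁ = 58/186 = 0.31183 and p̂₂ = 177/356 = 0.49719.
Pooling: p̂ = 235/542 = 0.43358.
Pooled SE = √[0.2455883·0.00818533] ≈ 0.044835.
z = -0.18536/0.044835 = -4.134.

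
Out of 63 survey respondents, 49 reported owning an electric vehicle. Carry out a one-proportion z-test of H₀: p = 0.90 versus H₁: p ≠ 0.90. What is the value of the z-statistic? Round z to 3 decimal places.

z = -3.234

The sample proportion is 49/63 = 0.77778.
SE₀ = √(0.90·0.10/63) = 0.037796.
z = (p̂ − p₀)/SE = (0.77778 − 0.90)/0.037796 = -3.234.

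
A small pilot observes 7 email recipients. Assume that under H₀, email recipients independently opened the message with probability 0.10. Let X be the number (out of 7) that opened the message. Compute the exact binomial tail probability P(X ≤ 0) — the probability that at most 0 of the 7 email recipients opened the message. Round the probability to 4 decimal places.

P = 0.4783

X ~ Binomial(n=7, p=0.10).
P(X ≤ 0) = C(7,0)·0.10^0·0.90^7.
= 0.478297 = 0.4783.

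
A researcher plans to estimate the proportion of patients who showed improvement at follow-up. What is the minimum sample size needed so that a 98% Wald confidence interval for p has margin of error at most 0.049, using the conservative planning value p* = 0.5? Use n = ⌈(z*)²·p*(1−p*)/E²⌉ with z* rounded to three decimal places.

n = 564

z* = 2.326 at the 98% level.
p*(1−p*) = 0.2500.
(z*)²·p*(1−p*)/E² = 5.410276·0.2500/0.002401 = 563.336.
Rounding up, n = 564.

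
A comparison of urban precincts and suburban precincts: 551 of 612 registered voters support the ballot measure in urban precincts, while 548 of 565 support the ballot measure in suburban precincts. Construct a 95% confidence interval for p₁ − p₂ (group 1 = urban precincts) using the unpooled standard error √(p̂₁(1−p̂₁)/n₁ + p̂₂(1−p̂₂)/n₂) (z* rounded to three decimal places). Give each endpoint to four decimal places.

(-0.0972, -0.0420)

p̂₁ = 0.90033, p̂₂ = 0.96991, so the observed difference is -0.06958.
Unpooled SE = √(p̂₁(1−p̂₁)/n₁ + p̂₂(1−p̂₂)/n₂) = √(0.000146631 + 0.000051652) = 0.014081.
For 95% confidence, z* = 1.960. Margin = 1.960·0.014081 = 0.02760.
CI: -0.06958 ± 0.02760 = (-0.0972, -0.0420).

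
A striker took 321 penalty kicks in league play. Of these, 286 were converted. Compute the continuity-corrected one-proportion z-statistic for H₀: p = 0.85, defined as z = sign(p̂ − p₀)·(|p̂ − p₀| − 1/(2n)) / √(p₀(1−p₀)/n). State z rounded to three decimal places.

z = 1.977

p̂ = 286/321 = 0.89097. p̂ − p₀ = 0.040966.
Continuity correction 1/(2n) = 1/642 = 0.001558.
Corrected numerator: |0.040966| − 0.001558 = 0.039408.
Under H₀, SE = √(p₀(1−p₀)/n) = √(0.85·0.15/321) = √0.000397196 = 0.019930.
z = (+)0.039408/0.019930 = 1.977.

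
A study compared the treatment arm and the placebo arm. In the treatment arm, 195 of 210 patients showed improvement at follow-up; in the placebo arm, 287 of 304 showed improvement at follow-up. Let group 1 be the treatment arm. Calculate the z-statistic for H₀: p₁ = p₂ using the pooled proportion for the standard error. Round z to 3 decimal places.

z = -0.715

Sample proportions: p̂₁ = 195/210 = 0.92857 and p̂₂ = 287/304 = 0.94408.
Pooled p̂ = (195+287)/(210+304) = 482/514 = 0.93774.
Pooled SE = √[0.0583809·0.00805138] ≈ 0.021681.
z = (p̂₁ − p̂₂)/SE = (0.92857 − 0.94408)/0.021681 = -0.01551/0.021681 = -0.715.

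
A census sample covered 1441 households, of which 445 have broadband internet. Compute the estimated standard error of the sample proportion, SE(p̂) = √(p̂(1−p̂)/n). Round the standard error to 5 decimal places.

SE = 0.01217

The sample proportion is 445/1441 = 0.30881.
p̂(1−p̂) = 0.30881·0.69119 = 0.213446.
SE = √(0.213446/1441) = √0.000148124 = 0.01217.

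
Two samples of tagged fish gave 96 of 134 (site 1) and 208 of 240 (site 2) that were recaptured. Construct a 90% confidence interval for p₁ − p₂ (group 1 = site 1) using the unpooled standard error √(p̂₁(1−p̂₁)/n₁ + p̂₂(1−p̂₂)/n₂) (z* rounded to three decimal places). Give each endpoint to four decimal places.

p̂₁ = 0.71642, p̂₂ = 0.86667, so the observed difference is -0.15025.
SE = √(0.001516144 + 0.000481481) = √0.001997625 = 0.044695.
z* = 1.645 at the 90% level. Margin of error = 0.07352.
So the interval runs from -0.2238 to -0.0767.

(-0.2238, -0.0767)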